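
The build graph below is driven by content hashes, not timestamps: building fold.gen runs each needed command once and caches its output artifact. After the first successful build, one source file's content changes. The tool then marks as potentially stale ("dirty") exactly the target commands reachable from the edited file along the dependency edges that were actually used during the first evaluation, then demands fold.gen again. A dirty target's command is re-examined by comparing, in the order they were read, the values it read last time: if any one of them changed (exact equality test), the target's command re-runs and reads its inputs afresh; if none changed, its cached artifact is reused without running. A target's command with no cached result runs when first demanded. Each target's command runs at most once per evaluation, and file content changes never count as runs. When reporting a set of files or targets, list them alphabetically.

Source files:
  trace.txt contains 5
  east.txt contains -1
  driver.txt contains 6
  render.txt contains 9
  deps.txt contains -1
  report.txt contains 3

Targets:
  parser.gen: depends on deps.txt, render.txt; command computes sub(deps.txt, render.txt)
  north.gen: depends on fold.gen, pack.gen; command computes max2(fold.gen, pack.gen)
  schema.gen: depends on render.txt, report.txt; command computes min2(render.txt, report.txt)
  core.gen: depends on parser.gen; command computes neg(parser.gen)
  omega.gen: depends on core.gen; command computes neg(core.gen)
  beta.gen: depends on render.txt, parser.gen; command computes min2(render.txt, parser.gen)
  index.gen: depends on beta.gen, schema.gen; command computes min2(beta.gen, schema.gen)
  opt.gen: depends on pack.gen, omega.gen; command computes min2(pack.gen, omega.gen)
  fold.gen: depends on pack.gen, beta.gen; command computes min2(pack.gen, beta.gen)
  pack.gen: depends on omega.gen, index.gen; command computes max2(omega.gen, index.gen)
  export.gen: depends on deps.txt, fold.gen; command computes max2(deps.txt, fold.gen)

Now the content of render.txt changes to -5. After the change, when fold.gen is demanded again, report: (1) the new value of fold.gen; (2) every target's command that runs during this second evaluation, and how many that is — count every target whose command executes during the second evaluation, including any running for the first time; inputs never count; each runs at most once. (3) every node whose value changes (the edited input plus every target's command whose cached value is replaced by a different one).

fold.gen now evaluates to -5.
Run set: beta.gen, core.gen, fold.gen, index.gen, omega.gen, pack.gen, parser.gen, schema.gen (8 run).
Changed values: beta.gen, core.gen, fold.gen, index.gen, omega.gen, pack.gen, parser.gen, render.txt, schema.gen.

Initial pass — values computed on the first demand:
  parser.gen = sub(-1, 9) = -10
  beta.gen = min2(9, -10) = -10
  core.gen = neg(-10) = 10
  omega.gen = neg(10) = -10
  schema.gen = min2(9, 3) = 3
  index.gen = min2(-10, 3) = -10
  pack.gen = max2(-10, -10) = -10
  fold.gen = min2(-10, -10) = -10

Second demand — change propagation:
  parser.gen: re-runs because render.txt 9->-5; new result 4.
  beta.gen: re-runs because render.txt 9->-5; parser.gen -10->4; new result -5.
  core.gen: re-runs because parser.gen -10->4; new result -4.
  omega.gen: re-runs because core.gen 10->-4; new result 4.
  schema.gen: re-runs because render.txt 9->-5; new result -5.
  index.gen: re-runs because beta.gen -10->-5; schema.gen 3->-5; new result -5.
  pack.gen: re-runs because omega.gen -10->4; index.gen -10->-5; new result 4.
  fold.gen: re-runs because pack.gen -10->4; beta.gen -10->-5; new result -5.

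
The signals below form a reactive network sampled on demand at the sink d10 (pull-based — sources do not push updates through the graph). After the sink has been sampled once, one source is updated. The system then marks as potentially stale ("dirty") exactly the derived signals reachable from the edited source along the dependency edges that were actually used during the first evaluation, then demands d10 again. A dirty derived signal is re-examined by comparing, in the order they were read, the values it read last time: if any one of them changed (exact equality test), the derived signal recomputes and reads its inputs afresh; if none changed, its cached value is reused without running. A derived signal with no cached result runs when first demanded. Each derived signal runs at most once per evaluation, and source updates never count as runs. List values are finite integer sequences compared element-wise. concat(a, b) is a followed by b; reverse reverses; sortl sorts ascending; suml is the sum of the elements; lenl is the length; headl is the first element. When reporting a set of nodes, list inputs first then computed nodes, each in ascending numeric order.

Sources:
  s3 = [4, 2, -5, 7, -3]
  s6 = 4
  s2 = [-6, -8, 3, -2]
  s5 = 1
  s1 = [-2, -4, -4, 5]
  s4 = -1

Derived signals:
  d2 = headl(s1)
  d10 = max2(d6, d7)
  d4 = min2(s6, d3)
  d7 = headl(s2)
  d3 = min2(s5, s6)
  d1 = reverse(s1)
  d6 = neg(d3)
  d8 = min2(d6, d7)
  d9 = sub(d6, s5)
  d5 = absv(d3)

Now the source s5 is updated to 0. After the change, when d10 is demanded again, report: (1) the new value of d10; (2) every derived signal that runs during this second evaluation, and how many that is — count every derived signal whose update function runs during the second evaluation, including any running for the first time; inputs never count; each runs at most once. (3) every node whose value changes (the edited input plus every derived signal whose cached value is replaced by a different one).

Initial pass — values computed on the first demand:
  d3 = min2(1, 4) = 1
  d6 = neg(1) = -1
  d7 = headl([-6, -8, 3, -2]) = -6
  d10 = max2(-1, -6) = -1

Second demand — change propagation:
  d3: re-runs because s5 1->0; new result 0.
  d6: re-runs because d3 1->0; new result 0.
  d10: re-runs because d6 -1->0; new result 0.

d10 now evaluates to 0.
Run set: d3, d6, d10 (3 run).
Changed values: s5, d3, d6, d10.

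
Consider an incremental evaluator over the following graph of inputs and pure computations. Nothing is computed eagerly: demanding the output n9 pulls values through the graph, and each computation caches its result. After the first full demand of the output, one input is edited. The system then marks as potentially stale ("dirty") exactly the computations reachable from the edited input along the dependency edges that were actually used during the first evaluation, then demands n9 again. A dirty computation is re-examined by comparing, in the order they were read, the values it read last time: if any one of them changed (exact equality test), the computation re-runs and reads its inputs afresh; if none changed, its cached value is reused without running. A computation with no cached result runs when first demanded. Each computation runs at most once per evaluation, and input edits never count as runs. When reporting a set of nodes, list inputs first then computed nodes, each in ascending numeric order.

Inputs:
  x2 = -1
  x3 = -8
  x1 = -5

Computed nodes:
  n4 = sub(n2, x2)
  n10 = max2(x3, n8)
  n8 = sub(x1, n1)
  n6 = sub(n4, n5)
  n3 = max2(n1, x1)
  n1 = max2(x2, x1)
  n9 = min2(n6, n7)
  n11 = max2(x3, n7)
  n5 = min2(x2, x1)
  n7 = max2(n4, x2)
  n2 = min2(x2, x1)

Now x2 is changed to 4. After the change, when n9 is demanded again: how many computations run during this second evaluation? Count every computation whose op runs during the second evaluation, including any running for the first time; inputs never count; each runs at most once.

Initial pass — values computed on the first demand:
  n2 = min2(-1, -5) = -5
  n4 = sub(-5, -1) = -4
  n5 = min2(-1, -5) = -5
  n6 = sub(-4, -5) = 1
  n7 = max2(-4, -1) = -1
  n9 = min2(1, -1) = -1

Second demand — change propagation:
  n2: re-runs because x2 -1->4; new result -5 (unchanged).
  n4: re-runs because x2 -1->4; new result -9.
  n5: re-runs because x2 -1->4; new result -5 (unchanged).
  n6: re-runs because n4 -4->-9; new result -4.
  n7: re-runs because n4 -4->-9; x2 -1->4; new result 4.
  n9: re-runs because n6 1->-4; n7 -1->4; new result -4.

Run set: n2, n4, n5, n6, n7, n9 (6 run).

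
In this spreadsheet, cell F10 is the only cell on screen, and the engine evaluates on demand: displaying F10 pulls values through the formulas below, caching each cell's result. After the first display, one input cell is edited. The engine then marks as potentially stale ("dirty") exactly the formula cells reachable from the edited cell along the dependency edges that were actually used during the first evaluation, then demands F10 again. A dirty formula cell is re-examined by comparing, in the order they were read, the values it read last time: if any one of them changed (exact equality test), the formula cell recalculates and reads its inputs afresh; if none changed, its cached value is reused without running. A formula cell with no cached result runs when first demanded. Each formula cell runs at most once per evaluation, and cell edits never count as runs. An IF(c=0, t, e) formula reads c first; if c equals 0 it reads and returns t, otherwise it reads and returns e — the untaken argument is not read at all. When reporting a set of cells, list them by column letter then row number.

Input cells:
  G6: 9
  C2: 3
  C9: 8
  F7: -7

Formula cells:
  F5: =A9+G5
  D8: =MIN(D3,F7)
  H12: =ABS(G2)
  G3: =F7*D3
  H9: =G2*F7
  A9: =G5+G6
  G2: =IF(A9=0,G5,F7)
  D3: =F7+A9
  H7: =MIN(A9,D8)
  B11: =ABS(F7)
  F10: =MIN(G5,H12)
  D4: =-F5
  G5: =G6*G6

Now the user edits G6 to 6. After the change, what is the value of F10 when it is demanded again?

F10 now evaluates to 7.
The important point: at H12 every value read last time is unchanged, so the dirty flag clears without a run.

Initial pass — values computed on the first demand:
  G5 = 9 * 9 = 81
  A9 = 81 + 9 = 90
  G2 = IF(A9=0: A9=90 -> else branch F7) = -7
  H12 = ABS(-7) = 7
  F10 = MIN(81, 7) = 7

Second demand — change propagation:
  G5: re-runs because G6 9->6; G6 9->6; new result 36.
  A9: re-runs because G5 81->36; G6 9->6; new result 42.
  G2: re-runs because A9 90->42; new result -7 (unchanged).
  H12: re-examined; everything it read last time is the same (G2 unchanged) — cache 7 kept, no run.
  F10: re-runs because G5 81->36; new result 7 (unchanged).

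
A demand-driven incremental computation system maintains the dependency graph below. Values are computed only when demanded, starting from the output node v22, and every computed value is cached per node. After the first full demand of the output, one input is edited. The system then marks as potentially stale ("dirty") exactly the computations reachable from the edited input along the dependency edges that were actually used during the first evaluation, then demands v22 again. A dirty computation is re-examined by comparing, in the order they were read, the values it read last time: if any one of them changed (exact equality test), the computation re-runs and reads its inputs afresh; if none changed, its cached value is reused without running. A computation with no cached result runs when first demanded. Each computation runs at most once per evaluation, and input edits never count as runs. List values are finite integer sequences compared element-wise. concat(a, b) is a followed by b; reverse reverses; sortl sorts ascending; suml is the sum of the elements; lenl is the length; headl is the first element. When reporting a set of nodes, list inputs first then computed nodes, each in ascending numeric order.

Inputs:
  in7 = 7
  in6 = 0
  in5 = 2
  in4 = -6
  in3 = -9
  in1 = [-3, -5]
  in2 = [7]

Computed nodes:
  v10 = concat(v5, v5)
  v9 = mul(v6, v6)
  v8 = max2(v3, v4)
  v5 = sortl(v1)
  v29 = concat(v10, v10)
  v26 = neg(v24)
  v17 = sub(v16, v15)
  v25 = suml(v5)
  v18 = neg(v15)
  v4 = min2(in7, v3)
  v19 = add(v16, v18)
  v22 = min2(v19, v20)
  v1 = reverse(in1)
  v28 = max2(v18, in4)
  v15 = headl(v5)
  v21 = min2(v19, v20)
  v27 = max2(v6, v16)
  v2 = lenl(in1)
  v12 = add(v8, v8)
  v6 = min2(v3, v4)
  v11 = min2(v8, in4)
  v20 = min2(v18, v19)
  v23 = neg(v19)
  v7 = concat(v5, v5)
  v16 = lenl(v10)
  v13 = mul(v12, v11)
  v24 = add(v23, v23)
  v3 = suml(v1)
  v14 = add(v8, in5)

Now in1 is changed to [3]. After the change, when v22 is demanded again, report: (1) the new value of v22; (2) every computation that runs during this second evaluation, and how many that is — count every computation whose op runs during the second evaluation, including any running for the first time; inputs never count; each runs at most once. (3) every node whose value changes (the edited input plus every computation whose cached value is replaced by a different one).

First evaluation (everything demanded from the output):
  v1 = reverse([-3, -5]) = [-5, -3]
  v5 = sortl([-5, -3]) = [-5, -3]
  v10 = concat([-5, -3], [-5, -3]) = [-5, -3, -5, -3]
  v15 = headl([-5, -3]) = -5
  v16 = lenl([-5, -3, -5, -3]) = 4
  v18 = neg(-5) = 5
  v19 = add(4, 5) = 9
  v20 = min2(5, 9) = 5
  v22 = min2(9, 5) = 5

Propagation after the edit:
  v1: runs — in1 [-3, -5]->[3]; result [3].
  v5: runs — v1 [-5, -3]->[3]; result [3].
  v10: runs — v5 [-5, -3]->[3]; v5 [-5, -3]->[3]; result [3, 3].
  v15: runs — v5 [-5, -3]->[3]; result 3.
  v16: runs — v10 [-5, -3, -5, -3]->[3, 3]; result 2.
  v18: runs — v15 -5->3; result -3.
  v19: runs — v16 4->2; v18 5->-3; result -1.
  v20: runs — v18 5->-3; v19 9->-1; result -3.
  v22: runs — v19 9->-1; v20 5->-3; result -3.

New value of v22: -3.
Computations that run: v1, v5, v10, v15, v16, v18, v19, v20, v22 — 9 in total.
Values that change: in1, v1, v5, v10, v15, v16, v18, v19, v20, v22.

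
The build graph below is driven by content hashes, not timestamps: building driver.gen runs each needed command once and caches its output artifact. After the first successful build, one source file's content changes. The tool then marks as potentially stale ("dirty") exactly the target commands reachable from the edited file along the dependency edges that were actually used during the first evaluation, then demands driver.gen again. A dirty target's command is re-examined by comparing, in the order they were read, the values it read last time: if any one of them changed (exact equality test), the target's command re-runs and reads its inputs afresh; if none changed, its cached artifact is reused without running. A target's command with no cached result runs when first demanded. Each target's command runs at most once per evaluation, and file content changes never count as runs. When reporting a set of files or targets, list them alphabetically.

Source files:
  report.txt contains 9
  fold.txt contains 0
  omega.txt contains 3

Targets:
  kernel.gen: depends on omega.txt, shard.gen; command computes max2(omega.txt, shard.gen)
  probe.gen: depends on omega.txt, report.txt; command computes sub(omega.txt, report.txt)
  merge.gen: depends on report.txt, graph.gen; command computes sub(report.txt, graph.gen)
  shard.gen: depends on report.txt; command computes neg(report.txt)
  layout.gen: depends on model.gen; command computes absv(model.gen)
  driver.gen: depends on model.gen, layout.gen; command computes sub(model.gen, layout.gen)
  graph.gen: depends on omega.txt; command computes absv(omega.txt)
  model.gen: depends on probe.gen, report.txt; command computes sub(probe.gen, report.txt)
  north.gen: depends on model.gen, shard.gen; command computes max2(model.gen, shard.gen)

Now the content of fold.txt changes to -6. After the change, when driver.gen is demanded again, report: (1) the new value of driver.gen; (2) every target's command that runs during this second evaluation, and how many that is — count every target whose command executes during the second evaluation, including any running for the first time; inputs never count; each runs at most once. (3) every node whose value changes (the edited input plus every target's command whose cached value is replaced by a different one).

Initial pass — values computed on the first demand:
  probe.gen = sub(3, 9) = -6
  model.gen = sub(-6, 9) = -15
  layout.gen = absv(-15) = 15
  driver.gen = sub(-15, 15) = -30

Second demand — change propagation:
  no demanded computation ever read fold.txt, so the edit dirties nothing and nothing runs.

The important point: nothing the output needs ever reads fold.txt, so the edit is invisible to it.

driver.gen now evaluates to -30.
Run set: none (0 run).
Changed values: fold.txt.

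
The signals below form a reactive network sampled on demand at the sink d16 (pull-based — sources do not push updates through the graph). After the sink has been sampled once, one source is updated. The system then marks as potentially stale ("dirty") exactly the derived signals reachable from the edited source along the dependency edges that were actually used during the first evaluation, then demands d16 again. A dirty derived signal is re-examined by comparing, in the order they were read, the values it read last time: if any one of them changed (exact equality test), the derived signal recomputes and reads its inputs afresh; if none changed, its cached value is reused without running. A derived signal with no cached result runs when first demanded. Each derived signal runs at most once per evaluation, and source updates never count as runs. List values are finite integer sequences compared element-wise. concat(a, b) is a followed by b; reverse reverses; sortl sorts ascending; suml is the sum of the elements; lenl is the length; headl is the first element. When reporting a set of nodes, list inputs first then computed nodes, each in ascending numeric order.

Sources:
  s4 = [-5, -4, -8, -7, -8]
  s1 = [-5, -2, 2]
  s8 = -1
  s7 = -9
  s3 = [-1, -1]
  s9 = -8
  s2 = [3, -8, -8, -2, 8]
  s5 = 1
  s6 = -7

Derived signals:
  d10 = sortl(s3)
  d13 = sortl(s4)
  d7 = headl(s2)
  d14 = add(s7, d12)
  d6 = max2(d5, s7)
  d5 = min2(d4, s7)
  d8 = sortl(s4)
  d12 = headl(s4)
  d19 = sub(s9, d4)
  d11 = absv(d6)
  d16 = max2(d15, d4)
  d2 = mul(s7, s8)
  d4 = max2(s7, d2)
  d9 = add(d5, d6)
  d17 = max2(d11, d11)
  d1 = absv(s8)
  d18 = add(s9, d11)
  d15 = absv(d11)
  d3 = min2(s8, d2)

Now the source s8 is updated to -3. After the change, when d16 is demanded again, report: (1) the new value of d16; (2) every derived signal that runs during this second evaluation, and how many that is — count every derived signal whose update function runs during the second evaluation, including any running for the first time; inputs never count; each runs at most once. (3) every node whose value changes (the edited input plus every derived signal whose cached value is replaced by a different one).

Initial pass — values computed on the first demand:
  d2 = mul(-9, -1) = 9
  d4 = max2(-9, 9) = 9
  d5 = min2(9, -9) = -9
  d6 = max2(-9, -9) = -9
  d11 = absv(-9) = 9
  d15 = absv(9) = 9
  d16 = max2(9, 9) = 9

Second demand — change propagation:
  d2: re-runs because s8 -1->-3; new result 27.
  d4: re-runs because d2 9->27; new result 27.
  d5: re-runs because d4 9->27; new result -9 (unchanged).
  d6: re-examined; everything it read last time is the same (d5 unchanged, s7 unchanged) — cache -9 kept, no run.
  d11: re-examined; everything it read last time is the same (d6 unchanged) — cache 9 kept, no run.
  d15: re-examined; everything it read last time is the same (d11 unchanged) — cache 9 kept, no run.
  d16: re-runs because d4 9->27; new result 27.

The important point: at d6 every value read last time is unchanged, so the dirty flag clears without a run.

d16 now evaluates to 27.
Run set: d2, d4, d5, d16 (4 run).
Changed values: s8, d2, d4, d16.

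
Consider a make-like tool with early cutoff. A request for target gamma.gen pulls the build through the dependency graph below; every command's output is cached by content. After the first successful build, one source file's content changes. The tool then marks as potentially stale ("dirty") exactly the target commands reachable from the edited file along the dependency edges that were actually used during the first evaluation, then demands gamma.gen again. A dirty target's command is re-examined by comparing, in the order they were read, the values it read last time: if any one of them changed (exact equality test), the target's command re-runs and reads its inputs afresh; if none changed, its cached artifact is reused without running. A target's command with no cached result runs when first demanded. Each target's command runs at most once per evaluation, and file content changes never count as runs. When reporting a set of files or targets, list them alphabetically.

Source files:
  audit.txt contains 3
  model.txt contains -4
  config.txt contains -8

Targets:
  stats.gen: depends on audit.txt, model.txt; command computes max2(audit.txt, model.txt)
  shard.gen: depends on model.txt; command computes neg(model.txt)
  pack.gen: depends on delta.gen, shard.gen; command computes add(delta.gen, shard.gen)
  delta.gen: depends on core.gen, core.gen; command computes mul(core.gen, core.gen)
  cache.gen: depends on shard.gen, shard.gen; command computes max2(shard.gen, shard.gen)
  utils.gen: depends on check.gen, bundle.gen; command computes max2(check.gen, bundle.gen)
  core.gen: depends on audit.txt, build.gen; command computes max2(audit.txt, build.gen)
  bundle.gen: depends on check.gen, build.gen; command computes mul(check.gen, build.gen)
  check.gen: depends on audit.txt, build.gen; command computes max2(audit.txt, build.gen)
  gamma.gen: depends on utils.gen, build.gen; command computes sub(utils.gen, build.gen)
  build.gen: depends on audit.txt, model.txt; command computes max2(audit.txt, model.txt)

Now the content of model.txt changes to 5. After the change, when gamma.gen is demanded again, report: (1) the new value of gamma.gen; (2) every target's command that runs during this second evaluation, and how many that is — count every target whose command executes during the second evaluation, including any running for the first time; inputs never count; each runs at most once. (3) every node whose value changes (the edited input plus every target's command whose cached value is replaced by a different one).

First demand of the output computes:
  build.gen = max2(3, -4) = 3
  check.gen = max2(3, 3) = 3
  bundle.gen = mul(3, 3) = 9
  utils.gen = max2(3, 9) = 9
  gamma.gen = sub(9, 3) = 6

After the edit, cleaning proceeds:
  build.gen: a read changed (model.txt -4->5) — executes, giving 5.
  check.gen: a read changed (build.gen 3->5) — executes, giving 5.
  bundle.gen: a read changed (check.gen 3->5; build.gen 3->5) — executes, giving 25.
  utils.gen: a read changed (check.gen 3->5; bundle.gen 9->25) — executes, giving 25.
  gamma.gen: a read changed (utils.gen 9->25; build.gen 3->5) — executes, giving 20.

Demanding gamma.gen again yields 20.
5 target commands run: build.gen, bundle.gen, check.gen, gamma.gen, utils.gen.
The nodes whose values change: build.gen, bundle.gen, check.gen, gamma.gen, model.txt, utils.gen.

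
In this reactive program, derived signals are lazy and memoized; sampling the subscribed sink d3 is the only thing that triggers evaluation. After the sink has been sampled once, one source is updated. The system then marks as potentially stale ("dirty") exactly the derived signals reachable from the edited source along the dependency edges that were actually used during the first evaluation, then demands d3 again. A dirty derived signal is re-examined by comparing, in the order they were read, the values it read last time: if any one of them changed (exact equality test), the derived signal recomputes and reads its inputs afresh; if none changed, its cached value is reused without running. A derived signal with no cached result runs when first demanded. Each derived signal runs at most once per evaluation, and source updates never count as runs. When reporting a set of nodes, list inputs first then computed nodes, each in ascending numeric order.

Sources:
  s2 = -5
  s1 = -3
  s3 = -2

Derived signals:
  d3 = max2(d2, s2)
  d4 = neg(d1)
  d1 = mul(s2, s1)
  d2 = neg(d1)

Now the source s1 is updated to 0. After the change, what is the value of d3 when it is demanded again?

First demand of the output computes:
  d1 = mul(-5, -3) = 15
  d2 = neg(15) = -15
  d3 = max2(-15, -5) = -5

After the edit, cleaning proceeds:
  d1: a read changed (s1 -3->0) — executes, giving 0.
  d2: a read changed (d1 15->0) — executes, giving 0.
  d3: a read changed (d2 -15->0) — executes, giving 0.

Demanding d3 again yields 0.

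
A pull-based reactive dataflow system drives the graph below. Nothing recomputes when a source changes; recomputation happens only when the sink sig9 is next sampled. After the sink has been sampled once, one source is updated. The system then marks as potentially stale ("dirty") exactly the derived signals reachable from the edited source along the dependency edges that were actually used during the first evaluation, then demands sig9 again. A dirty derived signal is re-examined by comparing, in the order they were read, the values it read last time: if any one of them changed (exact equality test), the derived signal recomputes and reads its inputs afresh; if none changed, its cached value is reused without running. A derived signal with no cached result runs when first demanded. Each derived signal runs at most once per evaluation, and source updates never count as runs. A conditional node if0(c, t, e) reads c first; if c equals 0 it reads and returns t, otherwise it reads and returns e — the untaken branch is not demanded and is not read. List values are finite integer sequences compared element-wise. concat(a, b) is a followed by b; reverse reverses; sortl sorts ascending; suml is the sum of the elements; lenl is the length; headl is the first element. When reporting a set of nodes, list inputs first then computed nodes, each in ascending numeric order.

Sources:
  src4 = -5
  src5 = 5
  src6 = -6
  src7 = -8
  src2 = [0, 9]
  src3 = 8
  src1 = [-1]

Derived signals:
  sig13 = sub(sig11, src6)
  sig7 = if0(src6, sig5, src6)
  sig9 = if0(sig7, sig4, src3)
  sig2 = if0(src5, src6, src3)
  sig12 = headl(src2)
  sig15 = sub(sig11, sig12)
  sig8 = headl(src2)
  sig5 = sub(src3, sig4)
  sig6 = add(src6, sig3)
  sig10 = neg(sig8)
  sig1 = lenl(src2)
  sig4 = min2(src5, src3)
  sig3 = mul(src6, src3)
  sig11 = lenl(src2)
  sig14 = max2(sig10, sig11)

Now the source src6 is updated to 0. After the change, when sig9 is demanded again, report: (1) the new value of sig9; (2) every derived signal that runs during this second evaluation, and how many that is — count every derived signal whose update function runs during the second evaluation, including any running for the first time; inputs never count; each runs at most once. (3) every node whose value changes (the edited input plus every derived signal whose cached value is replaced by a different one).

First evaluation (everything demanded from the output):
  sig7 = if0(src6=-6 -> else branch src6) = -6
  sig9 = if0(sig7=-6 -> else branch src3) = 8

Propagation after the edit:
  sig4: demanded for the first time — runs, produces 5.
  sig5: demanded for the first time — runs, produces 3.
  sig7: runs — src6 -6->0; src6 -6->0; result 3.
  sig9: runs — sig7 -6->3; result 8 (same value as before).

Key observation: a condition flipped, so demand reaches new nodes — sig4, sig5 run for the first time.

New value of sig9: 8.
Derived signals that run: sig4, sig5, sig7, sig9 — 4 in total.
Values that change: src6, sig7.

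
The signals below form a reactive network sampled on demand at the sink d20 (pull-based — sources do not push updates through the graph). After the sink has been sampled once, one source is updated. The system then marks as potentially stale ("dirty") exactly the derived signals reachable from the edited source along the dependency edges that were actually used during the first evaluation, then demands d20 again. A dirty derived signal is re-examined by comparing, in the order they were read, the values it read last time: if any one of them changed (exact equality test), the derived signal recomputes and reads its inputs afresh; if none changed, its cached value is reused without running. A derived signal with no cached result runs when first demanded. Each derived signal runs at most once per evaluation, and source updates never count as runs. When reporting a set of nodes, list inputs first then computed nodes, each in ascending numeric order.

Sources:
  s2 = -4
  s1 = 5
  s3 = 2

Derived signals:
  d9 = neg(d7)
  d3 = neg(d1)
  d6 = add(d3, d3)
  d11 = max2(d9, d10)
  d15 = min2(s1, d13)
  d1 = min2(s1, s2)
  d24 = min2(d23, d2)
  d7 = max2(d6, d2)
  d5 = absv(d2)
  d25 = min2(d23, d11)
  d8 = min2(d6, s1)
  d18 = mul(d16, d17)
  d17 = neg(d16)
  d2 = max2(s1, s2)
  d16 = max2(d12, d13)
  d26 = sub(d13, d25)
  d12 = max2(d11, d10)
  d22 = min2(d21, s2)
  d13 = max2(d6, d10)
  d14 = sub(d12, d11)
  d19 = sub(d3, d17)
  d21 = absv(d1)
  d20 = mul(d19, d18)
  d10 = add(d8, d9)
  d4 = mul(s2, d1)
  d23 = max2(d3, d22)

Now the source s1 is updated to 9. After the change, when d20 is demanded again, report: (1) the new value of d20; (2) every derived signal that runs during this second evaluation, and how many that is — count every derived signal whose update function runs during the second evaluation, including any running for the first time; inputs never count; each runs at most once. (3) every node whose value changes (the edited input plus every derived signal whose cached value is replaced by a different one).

Initial pass — values computed on the first demand:
  d1 = min2(5, -4) = -4
  d2 = max2(5, -4) = 5
  d3 = neg(-4) = 4
  d6 = add(4, 4) = 8
  d7 = max2(8, 5) = 8
  d8 = min2(8, 5) = 5
  d9 = neg(8) = -8
  d10 = add(5, -8) = -3
  d11 = max2(-8, -3) = -3
  d12 = max2(-3, -3) = -3
  d13 = max2(8, -3) = 8
  d16 = max2(-3, 8) = 8
  d17 = neg(8) = -8
  d18 = mul(8, -8) = -64
  d19 = sub(4, -8) = 12
  d20 = mul(12, -64) = -768

Second demand — change propagation:
  d1: re-runs because s1 5->9; new result -4 (unchanged).
  d2: re-runs because s1 5->9; new result 9.
  d3: re-examined; everything it read last time is the same (d1 unchanged) — cache 4 kept, no run.
  d6: re-examined; everything it read last time is the same (d3 unchanged, d3 unchanged) — cache 8 kept, no run.
  d7: re-runs because d2 5->9; new result 9.
  d8: re-runs because s1 5->9; new result 8.
  d9: re-runs because d7 8->9; new result -9.
  d10: re-runs because d8 5->8; d9 -8->-9; new result -1.
  d11: re-runs because d9 -8->-9; d10 -3->-1; new result -1.
  d12: re-runs because d11 -3->-1; d10 -3->-1; new result -1.
  d13: re-runs because d10 -3->-1; new result 8 (unchanged).
  d16: re-runs because d12 -3->-1; new result 8 (unchanged).
  d17: re-examined; everything it read last time is the same (d16 unchanged) — cache -8 kept, no run.
  d18: re-examined; everything it read last time is the same (d16 unchanged, d17 unchanged) — cache -64 kept, no run.
  d19: re-examined; everything it read last time is the same (d3 unchanged, d17 unchanged) — cache 12 kept, no run.
  d20: re-examined; everything it read last time is the same (d19 unchanged, d18 unchanged) — cache -768 kept, no run.

The important point: at d3 every value read last time is unchanged, so the dirty flag clears without a run.

d20 now evaluates to -768.
Run set: d1, d2, d7, d8, d9, d10, d11, d12, d13, d16 (10 run).
Changed values: s1, d2, d7, d8, d9, d10, d11, d12.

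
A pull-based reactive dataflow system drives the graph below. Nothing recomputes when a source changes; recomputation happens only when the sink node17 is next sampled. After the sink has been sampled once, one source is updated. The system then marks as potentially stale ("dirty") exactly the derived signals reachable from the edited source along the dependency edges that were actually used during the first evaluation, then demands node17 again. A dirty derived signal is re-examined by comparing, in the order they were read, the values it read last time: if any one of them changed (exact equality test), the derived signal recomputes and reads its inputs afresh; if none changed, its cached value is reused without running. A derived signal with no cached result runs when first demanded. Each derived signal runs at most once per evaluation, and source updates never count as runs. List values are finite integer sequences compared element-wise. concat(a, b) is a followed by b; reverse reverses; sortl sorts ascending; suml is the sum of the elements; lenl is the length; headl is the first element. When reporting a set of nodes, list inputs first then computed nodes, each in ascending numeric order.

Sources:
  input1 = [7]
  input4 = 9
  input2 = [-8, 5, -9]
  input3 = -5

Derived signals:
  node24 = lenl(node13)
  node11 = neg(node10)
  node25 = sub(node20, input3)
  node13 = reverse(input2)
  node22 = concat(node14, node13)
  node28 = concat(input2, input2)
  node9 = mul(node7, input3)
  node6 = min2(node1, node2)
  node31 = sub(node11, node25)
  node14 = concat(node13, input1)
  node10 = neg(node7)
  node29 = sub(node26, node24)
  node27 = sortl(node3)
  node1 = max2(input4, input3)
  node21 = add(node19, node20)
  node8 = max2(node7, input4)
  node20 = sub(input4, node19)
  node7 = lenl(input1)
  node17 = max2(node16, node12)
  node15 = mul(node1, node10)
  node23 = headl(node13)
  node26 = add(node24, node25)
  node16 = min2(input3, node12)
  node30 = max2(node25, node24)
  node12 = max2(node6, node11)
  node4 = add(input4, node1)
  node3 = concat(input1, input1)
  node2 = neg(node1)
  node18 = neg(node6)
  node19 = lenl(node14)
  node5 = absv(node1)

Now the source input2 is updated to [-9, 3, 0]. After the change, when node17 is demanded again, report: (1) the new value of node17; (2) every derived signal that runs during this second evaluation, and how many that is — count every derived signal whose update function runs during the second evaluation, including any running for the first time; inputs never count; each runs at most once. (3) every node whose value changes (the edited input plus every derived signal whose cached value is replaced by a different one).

New value of node17: 1.
Derived signals that run: none — 0 in total.
Values that change: input2.
Key observation: input2 is never demanded by the output, so the edit triggers no recomputation at all.

First evaluation (everything demanded from the output):
  node1 = max2(9, -5) = 9
  node2 = neg(9) = -9
  node6 = min2(9, -9) = -9
  node7 = lenl([7]) = 1
  node10 = neg(1) = -1
  node11 = neg(-1) = 1
  node12 = max2(-9, 1) = 1
  node16 = min2(-5, 1) = -5
  node17 = max2(-5, 1) = 1

Propagation after the edit:
  input2 feeds no computation that the output demands — nothing is marked dirty and nothing runs.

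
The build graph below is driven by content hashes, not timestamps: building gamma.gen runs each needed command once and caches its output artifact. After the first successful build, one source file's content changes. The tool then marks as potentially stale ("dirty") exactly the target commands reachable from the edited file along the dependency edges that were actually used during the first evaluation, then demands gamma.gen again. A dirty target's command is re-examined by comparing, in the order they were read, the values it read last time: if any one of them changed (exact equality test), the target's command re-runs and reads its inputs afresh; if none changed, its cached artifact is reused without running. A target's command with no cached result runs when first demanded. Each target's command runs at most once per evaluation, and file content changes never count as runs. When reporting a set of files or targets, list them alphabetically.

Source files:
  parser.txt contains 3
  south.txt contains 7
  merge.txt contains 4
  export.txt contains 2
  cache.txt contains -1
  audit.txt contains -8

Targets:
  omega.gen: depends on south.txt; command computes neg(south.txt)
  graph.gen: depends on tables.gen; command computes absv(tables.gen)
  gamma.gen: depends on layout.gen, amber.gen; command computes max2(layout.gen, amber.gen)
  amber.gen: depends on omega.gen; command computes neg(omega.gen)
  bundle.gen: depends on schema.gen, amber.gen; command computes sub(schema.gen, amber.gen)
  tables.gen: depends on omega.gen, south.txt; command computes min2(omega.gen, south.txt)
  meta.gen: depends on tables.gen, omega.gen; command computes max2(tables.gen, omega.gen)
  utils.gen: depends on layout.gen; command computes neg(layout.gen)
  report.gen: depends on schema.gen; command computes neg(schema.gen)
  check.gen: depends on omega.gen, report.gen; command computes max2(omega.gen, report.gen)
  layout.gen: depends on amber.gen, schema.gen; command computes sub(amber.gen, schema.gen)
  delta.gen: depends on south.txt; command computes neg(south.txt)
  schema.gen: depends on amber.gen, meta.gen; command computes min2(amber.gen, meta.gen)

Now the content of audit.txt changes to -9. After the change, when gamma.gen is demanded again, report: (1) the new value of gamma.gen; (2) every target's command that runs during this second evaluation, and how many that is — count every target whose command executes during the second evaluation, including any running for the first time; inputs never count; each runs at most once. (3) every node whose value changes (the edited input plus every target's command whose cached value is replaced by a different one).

Initial pass — values computed on the first demand:
  omega.gen = neg(7) = -7
  amber.gen = neg(-7) = 7
  tables.gen = min2(-7, 7) = -7
  meta.gen = max2(-7, -7) = -7
  schema.gen = min2(7, -7) = -7
  layout.gen = sub(7, -7) = 14
  gamma.gen = max2(14, 7) = 14

Second demand — change propagation:
  no demanded computation ever read audit.txt, so the edit dirties nothing and nothing runs.

The important point: nothing the output needs ever reads audit.txt, so the edit is invisible to it.

gamma.gen now evaluates to 14.
Run set: none (0 run).
Changed values: audit.txt.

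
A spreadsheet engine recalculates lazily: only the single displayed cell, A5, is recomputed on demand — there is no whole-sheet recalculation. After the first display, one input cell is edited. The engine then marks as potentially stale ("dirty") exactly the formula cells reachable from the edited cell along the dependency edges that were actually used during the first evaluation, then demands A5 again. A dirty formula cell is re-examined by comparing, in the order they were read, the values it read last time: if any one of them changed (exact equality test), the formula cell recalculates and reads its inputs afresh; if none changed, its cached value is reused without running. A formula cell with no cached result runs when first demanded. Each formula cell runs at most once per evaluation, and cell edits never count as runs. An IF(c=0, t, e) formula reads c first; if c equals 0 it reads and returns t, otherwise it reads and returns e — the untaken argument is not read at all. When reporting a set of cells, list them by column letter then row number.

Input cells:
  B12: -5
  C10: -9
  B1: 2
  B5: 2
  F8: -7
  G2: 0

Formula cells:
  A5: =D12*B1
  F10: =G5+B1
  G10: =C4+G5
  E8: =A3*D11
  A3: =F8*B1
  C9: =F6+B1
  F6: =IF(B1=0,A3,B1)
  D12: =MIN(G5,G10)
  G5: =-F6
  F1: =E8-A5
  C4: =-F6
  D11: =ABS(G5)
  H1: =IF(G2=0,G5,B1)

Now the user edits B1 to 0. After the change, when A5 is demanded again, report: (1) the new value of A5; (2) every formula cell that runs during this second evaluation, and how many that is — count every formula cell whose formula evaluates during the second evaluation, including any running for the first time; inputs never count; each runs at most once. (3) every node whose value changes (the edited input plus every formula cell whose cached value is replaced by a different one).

New value of A5: 0.
Formula cells that run: A3, A5, C4, D12, F6, G5, G10 — 7 in total.
Values that change: A5, B1, C4, D12, F6, G5, G10.
Key observation: a condition flipped, so demand reaches new nodes — A3 runs for the first time.

First evaluation (everything demanded from the output):
  F6 = IF(B1=0: B1=2 -> else branch B1) = 2
  C4 = -(2) = -2
  G5 = -(2) = -2
  G10 = -2 + -2 = -4
  D12 = MIN(-2, -4) = -4
  A5 = -4 * 2 = -8

Propagation after the edit:
  A3: demanded for the first time — runs, produces 0.
  F6: runs — B1 2->0; B1 2->0; result 0.
  C4: runs — F6 2->0; result 0.
  G5: runs — F6 2->0; result 0.
  G10: runs — C4 -2->0; G5 -2->0; result 0.
  D12: runs — G5 -2->0; G10 -4->0; result 0.
  A5: runs — D12 -4->0; B1 2->0; result 0.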